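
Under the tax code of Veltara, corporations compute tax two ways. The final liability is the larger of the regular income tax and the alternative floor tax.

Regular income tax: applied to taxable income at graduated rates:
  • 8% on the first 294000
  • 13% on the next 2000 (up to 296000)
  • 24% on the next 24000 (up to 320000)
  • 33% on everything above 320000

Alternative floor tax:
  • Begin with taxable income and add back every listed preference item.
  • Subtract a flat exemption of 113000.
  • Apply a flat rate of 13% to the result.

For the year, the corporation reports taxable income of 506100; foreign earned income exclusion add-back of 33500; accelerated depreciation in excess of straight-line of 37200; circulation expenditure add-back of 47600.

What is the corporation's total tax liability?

90953

Regular income tax:
  294000 × 8% = 23520
  2000 × 13% = 260
  24000 × 24% = 5760
  186100 × 33% = 61413
  → 90953

Alternative floor tax:
  Adjusted income: 506100 + 33500 + 37200 + 47600 = 624400
  Less exemption 113000 → base 511400
  511400 × 13% = 66482

90953 > 66482, so the regular income tax governs.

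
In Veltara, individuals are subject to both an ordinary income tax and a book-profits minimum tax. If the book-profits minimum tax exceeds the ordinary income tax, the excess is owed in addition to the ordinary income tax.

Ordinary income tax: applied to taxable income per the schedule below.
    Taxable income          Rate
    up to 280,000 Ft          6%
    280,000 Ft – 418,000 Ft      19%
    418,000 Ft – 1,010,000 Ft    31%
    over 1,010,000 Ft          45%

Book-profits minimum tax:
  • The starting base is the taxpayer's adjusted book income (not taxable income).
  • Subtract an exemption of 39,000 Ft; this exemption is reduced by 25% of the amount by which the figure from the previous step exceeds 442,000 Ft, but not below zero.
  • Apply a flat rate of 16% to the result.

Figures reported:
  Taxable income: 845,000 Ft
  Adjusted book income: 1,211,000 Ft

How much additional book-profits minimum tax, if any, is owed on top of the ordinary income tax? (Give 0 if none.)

18,370 Ft

Book-profits minimum tax:
  Base (adjusted book income): 1,211,000 Ft
  Exemption: 25% × (1,211,000 Ft − 442,000 Ft) = 192,250 Ft ≥ 39,000 Ft, so the exemption is fully phased out
  Base: 1,211,000 Ft − 0 Ft = 1,211,000 Ft
  1,211,000 Ft × 16% = 193,760 Ft

Ordinary income tax:
  280,000 Ft × 6% = 16,800 Ft
  138,000 Ft × 19% = 26,220 Ft
  427,000 Ft × 31% = 132,370 Ft
  → 175,390 Ft

Excess of book-profits minimum tax over ordinary income tax: 193,760 Ft − 175,390 Ft = 18,370 Ft.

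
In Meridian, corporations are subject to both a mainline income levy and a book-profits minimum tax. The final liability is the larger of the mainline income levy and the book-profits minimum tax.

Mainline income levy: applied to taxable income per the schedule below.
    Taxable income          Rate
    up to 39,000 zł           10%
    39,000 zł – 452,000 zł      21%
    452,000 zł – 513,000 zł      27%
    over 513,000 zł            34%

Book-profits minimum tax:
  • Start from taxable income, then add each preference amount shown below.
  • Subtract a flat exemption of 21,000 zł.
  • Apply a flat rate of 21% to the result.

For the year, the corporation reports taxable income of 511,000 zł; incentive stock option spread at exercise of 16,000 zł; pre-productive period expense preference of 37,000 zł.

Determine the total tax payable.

114,030 zł

Mainline income levy:
  39,000 zł × 10% = 3,900 zł
  413,000 zł × 21% = 86,730 zł
  59,000 zł × 27% = 15,930 zł
  → 106,560 zł

Book-profits minimum tax:
  Adjusted income: 511,000 zł + 16,000 zł + 37,000 zł = 564,000 zł
  Less exemption 21,000 zł → base 543,000 zł
  543,000 zł × 21% = 114,030 zł

114,030 zł > 106,560 zł, so the book-profits minimum tax is the binding amount.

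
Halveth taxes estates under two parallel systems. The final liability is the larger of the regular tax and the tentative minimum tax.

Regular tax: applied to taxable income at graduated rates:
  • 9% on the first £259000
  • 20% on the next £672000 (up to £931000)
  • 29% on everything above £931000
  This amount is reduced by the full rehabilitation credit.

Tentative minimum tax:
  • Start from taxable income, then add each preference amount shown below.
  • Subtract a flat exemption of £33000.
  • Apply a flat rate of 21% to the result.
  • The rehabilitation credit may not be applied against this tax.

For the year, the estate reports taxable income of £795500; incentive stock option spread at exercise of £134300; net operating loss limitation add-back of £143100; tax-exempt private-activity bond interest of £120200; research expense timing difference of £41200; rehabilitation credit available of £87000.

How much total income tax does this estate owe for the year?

£252273

Tentative minimum tax:
  Adjusted income: £795500 + £134300 + £143100 + £120200 + £41200 = £1234300
  Less exemption £33000 → base £1201300
  £1201300 × 21% = £252273

Regular tax:
  £259000 × 9% = £23310
  £536500 × 20% = £107300
  → £130610
  Less rehabilitation credit £87000 → £43610

£252273 > £43610, so the tentative minimum tax is the binding amount.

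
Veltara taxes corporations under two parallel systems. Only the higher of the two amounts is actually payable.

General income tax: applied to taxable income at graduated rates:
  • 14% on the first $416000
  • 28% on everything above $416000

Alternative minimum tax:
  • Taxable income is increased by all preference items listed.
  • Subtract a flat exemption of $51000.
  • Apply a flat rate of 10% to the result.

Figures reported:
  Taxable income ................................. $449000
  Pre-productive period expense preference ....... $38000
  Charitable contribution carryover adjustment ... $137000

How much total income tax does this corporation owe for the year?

$67480

Alternative minimum tax:
  Adjusted income: $449000 + $38000 + $137000 = $624000
  Less exemption $51000 → base $573000
  $573000 × 10% = $57300

General income tax:
  $416000 × 14% = $58240
  $33000 × 28% = $9240
  → $67480

$67480 > $57300, so the general income tax governs.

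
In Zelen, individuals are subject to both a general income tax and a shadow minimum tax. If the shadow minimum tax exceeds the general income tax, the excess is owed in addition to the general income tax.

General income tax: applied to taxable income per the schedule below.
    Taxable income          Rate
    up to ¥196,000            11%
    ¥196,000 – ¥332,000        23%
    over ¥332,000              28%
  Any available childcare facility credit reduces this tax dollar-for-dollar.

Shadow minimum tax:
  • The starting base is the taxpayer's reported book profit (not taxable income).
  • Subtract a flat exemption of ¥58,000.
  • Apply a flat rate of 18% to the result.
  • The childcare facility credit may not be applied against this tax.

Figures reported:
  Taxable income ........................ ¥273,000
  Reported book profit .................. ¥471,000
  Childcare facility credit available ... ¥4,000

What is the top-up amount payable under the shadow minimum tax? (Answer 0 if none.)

General income tax:
  ¥196,000 × 11% = ¥21,560
  ¥77,000 × 23% = ¥17,710
  → ¥39,270
  Less childcare facility credit ¥4,000 → ¥35,270

Shadow minimum tax:
  Base (reported book profit): ¥471,000
  Less exemption ¥58,000 → base ¥413,000
  ¥413,000 × 18% = ¥74,340

Excess of shadow minimum tax over general income tax: ¥74,340 − ¥35,270 = ¥39,070.

¥39,070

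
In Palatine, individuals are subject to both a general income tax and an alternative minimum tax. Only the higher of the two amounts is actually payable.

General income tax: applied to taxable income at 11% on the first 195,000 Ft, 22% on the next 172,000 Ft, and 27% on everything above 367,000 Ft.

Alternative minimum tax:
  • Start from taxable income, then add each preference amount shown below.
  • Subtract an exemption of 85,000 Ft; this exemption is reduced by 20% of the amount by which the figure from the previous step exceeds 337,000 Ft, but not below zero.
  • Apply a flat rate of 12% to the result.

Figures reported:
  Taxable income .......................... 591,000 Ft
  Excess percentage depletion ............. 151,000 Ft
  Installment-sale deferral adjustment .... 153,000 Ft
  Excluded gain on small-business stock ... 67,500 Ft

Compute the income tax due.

119,770 Ft

General income tax:
  195,000 Ft × 11% = 21,450 Ft
  172,000 Ft × 22% = 37,840 Ft
  224,000 Ft × 27% = 60,480 Ft
  → 119,770 Ft

Alternative minimum tax:
  Adjusted income: 591,000 Ft + 151,000 Ft + 153,000 Ft + 67,500 Ft = 962,500 Ft
  Exemption: 20% × (962,500 Ft − 337,000 Ft) = 125,100 Ft ≥ 85,000 Ft, so the exemption is fully phased out
  Base: 962,500 Ft − 0 Ft = 962,500 Ft
  962,500 Ft × 12% = 115,500 Ft

119,770 Ft > 115,500 Ft, so the general income tax governs.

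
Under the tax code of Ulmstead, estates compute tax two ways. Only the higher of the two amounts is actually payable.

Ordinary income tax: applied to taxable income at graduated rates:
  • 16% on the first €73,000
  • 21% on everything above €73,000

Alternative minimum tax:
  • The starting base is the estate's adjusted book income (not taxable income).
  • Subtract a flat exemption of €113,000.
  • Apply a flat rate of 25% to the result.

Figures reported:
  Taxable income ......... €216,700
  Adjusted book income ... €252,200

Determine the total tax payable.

Ordinary income tax:
  €73,000 × 16% = €11,680
  €143,700 × 21% = €30,177
  → €41,857

Alternative minimum tax:
  Base (adjusted book income): €252,200
  Less exemption €113,000 → base €139,200
  €139,200 × 25% = €34,800

€41,857 > €34,800, so the ordinary income tax governs.

€41,857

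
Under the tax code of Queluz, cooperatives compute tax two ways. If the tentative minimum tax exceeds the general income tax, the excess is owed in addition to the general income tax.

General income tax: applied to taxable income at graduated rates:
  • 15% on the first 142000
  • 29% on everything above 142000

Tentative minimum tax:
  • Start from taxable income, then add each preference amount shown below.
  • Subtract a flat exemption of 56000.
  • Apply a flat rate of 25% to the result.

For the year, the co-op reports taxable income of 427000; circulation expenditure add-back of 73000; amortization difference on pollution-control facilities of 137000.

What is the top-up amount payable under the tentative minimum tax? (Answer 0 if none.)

Tentative minimum tax:
  Adjusted income: 427000 + 73000 + 137000 = 637000
  Less exemption 56000 → base 581000
  581000 × 25% = 145250

General income tax:
  142000 × 15% = 21300
  285000 × 29% = 82650
  → 103950

Excess of tentative minimum tax over general income tax: 145250 − 103950 = 41300.

41300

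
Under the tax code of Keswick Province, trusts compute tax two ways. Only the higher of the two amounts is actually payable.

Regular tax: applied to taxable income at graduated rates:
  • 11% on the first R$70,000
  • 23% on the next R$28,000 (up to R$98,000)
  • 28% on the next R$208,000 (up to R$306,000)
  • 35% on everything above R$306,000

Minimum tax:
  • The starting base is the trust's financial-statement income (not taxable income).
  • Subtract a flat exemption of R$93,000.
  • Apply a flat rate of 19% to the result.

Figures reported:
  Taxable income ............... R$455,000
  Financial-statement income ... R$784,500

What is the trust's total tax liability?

Regular tax:
  R$70,000 × 11% = R$7,700
  R$28,000 × 23% = R$6,440
  R$208,000 × 28% = R$58,240
  R$149,000 × 35% = R$52,150
  → R$124,530

Minimum tax:
  Base (financial-statement income): R$784,500
  Less exemption R$93,000 → base R$691,500
  R$691,500 × 19% = R$131,385

R$131,385 > R$124,530, so the minimum tax is the binding amount.

R$131,385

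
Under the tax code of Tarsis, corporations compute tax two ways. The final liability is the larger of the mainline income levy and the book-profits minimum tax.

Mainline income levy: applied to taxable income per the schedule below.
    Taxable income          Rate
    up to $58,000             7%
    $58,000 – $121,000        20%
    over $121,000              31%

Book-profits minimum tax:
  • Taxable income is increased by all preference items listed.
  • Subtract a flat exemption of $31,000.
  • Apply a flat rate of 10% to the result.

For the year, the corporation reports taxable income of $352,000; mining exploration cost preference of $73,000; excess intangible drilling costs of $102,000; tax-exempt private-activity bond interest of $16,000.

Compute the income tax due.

Mainline income levy:
  $58,000 × 7% = $4,060
  $63,000 × 20% = $12,600
  $231,000 × 31% = $71,610
  → $88,270

Book-profits minimum tax:
  Adjusted income: $352,000 + $73,000 + $102,000 + $16,000 = $543,000
  Less exemption $31,000 → base $512,000
  $512,000 × 10% = $51,200

$88,270 > $51,200, so the mainline income levy governs.

$88,270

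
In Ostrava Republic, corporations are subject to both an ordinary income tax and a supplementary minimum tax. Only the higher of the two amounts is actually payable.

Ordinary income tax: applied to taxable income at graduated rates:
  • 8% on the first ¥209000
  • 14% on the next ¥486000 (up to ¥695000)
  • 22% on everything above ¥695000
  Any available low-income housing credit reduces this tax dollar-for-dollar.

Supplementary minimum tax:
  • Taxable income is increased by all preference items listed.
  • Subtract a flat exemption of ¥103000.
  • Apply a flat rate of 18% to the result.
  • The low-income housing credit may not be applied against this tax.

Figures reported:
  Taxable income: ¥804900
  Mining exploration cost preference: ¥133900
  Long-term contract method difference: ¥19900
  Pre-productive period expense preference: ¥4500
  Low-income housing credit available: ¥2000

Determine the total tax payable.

¥154836

Supplementary minimum tax:
  Adjusted income: ¥804900 + ¥133900 + ¥19900 + ¥4500 = ¥963200
  Less exemption ¥103000 → base ¥860200
  ¥860200 × 18% = ¥154836

Ordinary income tax:
  ¥209000 × 8% = ¥16720
  ¥486000 × 14% = ¥68040
  ¥109900 × 22% = ¥24178
  → ¥108938
  Less low-income housing credit ¥2000 → ¥106938

¥154836 > ¥106938, so the supplementary minimum tax is the binding amount.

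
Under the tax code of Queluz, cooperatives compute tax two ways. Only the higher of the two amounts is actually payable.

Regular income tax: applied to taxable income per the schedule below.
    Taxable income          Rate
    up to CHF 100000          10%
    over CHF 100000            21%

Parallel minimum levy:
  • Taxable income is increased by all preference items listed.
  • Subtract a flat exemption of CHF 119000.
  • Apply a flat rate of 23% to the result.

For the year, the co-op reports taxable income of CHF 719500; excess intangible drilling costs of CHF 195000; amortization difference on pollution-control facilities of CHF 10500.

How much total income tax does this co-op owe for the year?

CHF 185380

Parallel minimum levy:
  Adjusted income: CHF 719500 + CHF 195000 + CHF 10500 = CHF 925000
  Less exemption CHF 119000 → base CHF 806000
  CHF 806000 × 23% = CHF 185380

Regular income tax:
  CHF 100000 × 10% = CHF 10000
  CHF 619500 × 21% = CHF 130095
  → CHF 140095

CHF 185380 > CHF 140095, so the parallel minimum levy is the binding amount.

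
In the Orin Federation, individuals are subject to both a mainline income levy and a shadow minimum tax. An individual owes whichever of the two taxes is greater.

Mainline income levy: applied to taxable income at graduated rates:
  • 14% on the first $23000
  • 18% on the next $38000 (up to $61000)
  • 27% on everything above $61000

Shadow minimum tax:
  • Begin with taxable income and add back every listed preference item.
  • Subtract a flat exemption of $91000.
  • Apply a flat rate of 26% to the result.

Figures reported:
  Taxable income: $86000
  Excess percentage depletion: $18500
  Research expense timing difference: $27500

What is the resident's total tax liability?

$16810

Mainline income levy:
  $23000 × 14% = $3220
  $38000 × 18% = $6840
  $25000 × 27% = $6750
  → $16810

Shadow minimum tax:
  Adjusted income: $86000 + $18500 + $27500 = $132000
  Less exemption $91000 → base $41000
  $41000 × 26% = $10660

$16810 > $10660, so the mainline income levy governs.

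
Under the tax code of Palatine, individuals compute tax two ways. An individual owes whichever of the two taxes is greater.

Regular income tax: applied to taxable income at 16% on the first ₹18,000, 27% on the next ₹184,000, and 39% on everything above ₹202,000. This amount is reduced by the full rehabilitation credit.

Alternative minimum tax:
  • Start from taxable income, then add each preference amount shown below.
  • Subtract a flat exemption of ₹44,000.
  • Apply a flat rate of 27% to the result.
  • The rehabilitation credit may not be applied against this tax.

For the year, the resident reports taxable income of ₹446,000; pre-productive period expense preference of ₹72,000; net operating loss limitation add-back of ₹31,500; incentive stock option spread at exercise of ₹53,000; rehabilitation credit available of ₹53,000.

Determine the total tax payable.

₹150,795

Alternative minimum tax:
  Adjusted income: ₹446,000 + ₹72,000 + ₹31,500 + ₹53,000 = ₹602,500
  Less exemption ₹44,000 → base ₹558,500
  ₹558,500 × 27% = ₹150,795

Regular income tax:
  ₹18,000 × 16% = ₹2,880
  ₹184,000 × 27% = ₹49,680
  ₹244,000 × 39% = ₹95,160
  → ₹147,720
  Less rehabilitation credit ₹53,000 → ₹94,720

₹150,795 > ₹94,720, so the alternative minimum tax is the binding amount.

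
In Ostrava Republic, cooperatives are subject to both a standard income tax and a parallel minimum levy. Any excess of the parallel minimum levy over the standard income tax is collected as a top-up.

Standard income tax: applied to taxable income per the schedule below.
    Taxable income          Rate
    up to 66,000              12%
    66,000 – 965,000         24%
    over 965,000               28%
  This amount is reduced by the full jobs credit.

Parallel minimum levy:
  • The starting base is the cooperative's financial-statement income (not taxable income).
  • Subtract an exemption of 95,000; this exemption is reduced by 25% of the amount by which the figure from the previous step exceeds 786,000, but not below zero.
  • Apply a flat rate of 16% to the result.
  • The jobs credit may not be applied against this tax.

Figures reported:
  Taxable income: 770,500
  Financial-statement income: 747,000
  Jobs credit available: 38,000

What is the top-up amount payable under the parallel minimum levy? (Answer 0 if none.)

0

Parallel minimum levy:
  Base (financial-statement income): 747,000
  Exemption: 747,000 ≤ 786,000, so full 95,000 applies
  Base: 747,000 − 95,000 = 652,000
  652,000 × 16% = 104,320

Standard income tax:
  66,000 × 12% = 7,920
  704,500 × 24% = 169,080
  → 177,000
  Less jobs credit 38,000 → 139,000

104,320 ≤ 139,000, so no add-on is due.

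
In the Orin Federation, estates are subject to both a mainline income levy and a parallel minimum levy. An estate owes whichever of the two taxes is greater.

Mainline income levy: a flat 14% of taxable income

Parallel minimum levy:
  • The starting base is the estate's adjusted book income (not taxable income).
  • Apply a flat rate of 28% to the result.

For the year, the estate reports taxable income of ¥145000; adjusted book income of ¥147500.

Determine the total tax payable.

Parallel minimum levy:
  Base (adjusted book income): ¥147500
  ¥147500 × 28% = ¥41300

Mainline income levy:
  ¥145000 × 14% = ¥20300

¥41300 > ¥20300, so the parallel minimum levy is the binding amount.

¥41300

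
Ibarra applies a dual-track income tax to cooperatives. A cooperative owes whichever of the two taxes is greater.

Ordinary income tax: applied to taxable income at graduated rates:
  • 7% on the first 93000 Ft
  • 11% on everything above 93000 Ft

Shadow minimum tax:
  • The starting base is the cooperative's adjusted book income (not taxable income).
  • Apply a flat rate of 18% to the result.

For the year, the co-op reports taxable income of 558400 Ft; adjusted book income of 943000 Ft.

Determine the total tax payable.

169740 Ft

Shadow minimum tax:
  Base (adjusted book income): 943000 Ft
  943000 Ft × 18% = 169740 Ft

Ordinary income tax:
  93000 Ft × 7% = 6510 Ft
  465400 Ft × 11% = 51194 Ft
  → 57704 Ft

169740 Ft > 57704 Ft, so the shadow minimum tax is the binding amount.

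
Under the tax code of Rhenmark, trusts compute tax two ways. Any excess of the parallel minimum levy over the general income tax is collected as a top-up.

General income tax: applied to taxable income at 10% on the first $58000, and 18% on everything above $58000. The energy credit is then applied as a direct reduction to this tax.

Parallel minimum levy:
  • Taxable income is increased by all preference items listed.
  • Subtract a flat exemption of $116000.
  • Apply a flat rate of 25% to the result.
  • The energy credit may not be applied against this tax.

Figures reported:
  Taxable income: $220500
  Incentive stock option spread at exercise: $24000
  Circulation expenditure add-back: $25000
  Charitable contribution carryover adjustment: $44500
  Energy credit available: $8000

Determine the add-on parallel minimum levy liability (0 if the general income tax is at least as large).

General income tax:
  $58000 × 10% = $5800
  $162500 × 18% = $29250
  → $35050
  Less energy credit $8000 → $27050

Parallel minimum levy:
  Adjusted income: $220500 + $24000 + $25000 + $44500 = $314000
  Less exemption $116000 → base $198000
  $198000 × 25% = $49500

Excess of parallel minimum levy over general income tax: $49500 − $27050 = $22450.

$22450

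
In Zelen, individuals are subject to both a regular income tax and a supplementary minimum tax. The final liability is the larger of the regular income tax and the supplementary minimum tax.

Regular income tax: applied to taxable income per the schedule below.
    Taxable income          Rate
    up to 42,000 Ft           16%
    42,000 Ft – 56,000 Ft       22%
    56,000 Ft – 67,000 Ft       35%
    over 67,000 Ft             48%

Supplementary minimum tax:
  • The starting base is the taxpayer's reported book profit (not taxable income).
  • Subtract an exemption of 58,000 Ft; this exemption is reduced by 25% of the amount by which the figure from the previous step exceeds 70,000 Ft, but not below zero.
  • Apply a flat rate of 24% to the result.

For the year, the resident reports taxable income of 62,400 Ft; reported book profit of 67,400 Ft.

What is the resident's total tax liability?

12,040 Ft

Regular income tax:
  42,000 Ft × 16% = 6,720 Ft
  14,000 Ft × 22% = 3,080 Ft
  6,400 Ft × 35% = 2,240 Ft
  → 12,040 Ft

Supplementary minimum tax:
  Base (reported book profit): 67,400 Ft
  Exemption: 67,400 Ft ≤ 70,000 Ft, so full 58,000 Ft applies
  Base: 67,400 Ft − 58,000 Ft = 9,400 Ft
  9,400 Ft × 24% = 2,256 Ft

12,040 Ft > 2,256 Ft, so the regular income tax governs.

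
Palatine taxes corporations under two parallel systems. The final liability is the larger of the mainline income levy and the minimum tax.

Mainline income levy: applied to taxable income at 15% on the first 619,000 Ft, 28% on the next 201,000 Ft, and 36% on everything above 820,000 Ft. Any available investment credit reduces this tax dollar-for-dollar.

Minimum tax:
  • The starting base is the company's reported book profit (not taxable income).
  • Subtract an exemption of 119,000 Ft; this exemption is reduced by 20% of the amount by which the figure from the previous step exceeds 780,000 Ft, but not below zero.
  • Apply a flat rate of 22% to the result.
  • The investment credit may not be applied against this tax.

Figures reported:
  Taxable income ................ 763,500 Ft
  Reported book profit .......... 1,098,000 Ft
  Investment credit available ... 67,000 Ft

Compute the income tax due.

Minimum tax:
  Base (reported book profit): 1,098,000 Ft
  Exemption: 119,000 Ft − 20% × (1,098,000 Ft − 780,000 Ft) = 119,000 Ft − 63,600 Ft = 55,400 Ft
  Base: 1,098,000 Ft − 55,400 Ft = 1,042,600 Ft
  1,042,600 Ft × 22% = 229,372 Ft

Mainline income levy:
  619,000 Ft × 15% = 92,850 Ft
  144,500 Ft × 28% = 40,460 Ft
  → 133,310 Ft
  Less investment credit 67,000 Ft → 66,310 Ft

229,372 Ft > 66,310 Ft, so the minimum tax is the binding amount.

229,372 Ft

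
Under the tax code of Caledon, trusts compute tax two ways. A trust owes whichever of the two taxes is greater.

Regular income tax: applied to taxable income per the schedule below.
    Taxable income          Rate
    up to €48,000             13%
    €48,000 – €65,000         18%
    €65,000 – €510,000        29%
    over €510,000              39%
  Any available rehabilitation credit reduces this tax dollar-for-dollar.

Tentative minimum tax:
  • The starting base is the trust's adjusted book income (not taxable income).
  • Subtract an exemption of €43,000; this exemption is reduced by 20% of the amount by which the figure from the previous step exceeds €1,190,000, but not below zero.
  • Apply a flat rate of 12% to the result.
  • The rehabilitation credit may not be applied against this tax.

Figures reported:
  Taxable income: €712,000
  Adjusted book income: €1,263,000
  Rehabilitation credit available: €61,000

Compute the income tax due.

Regular income tax:
  €48,000 × 13% = €6,240
  €17,000 × 18% = €3,060
  €445,000 × 29% = €129,050
  €202,000 × 39% = €78,780
  → €217,130
  Less rehabilitation credit €61,000 → €156,130

Tentative minimum tax:
  Base (adjusted book income): €1,263,000
  Exemption: €43,000 − 20% × (€1,263,000 − €1,190,000) = €43,000 − €14,600 = €28,400
  Base: €1,263,000 − €28,400 = €1,234,600
  €1,234,600 × 12% = €148,152

€156,130 > €148,152, so the regular income tax governs.

€156,130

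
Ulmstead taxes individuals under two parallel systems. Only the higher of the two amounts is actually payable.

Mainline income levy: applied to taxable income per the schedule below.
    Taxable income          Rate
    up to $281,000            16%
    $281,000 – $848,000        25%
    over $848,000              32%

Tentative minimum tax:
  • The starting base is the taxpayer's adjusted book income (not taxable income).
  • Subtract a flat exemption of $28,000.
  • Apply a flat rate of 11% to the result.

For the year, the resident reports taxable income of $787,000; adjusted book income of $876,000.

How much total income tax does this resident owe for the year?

Mainline income levy:
  $281,000 × 16% = $44,960
  $506,000 × 25% = $126,500
  → $171,460

Tentative minimum tax:
  Base (adjusted book income): $876,000
  Less exemption $28,000 → base $848,000
  $848,000 × 11% = $93,280

$171,460 > $93,280, so the mainline income levy governs.

$171,460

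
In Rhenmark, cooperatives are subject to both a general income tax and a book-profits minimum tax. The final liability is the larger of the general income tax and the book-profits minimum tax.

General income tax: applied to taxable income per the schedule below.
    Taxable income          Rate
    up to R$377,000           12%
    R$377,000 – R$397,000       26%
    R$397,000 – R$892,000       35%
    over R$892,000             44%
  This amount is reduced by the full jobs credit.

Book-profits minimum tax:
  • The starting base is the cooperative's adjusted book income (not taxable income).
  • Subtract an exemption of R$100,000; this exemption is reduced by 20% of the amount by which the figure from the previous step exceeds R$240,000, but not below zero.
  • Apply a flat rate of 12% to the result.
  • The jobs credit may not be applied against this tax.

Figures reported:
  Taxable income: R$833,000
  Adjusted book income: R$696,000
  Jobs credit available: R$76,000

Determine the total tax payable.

General income tax:
  R$377,000 × 12% = R$45,240
  R$20,000 × 26% = R$5,200
  R$436,000 × 35% = R$152,600
  → R$203,040
  Less jobs credit R$76,000 → R$127,040

Book-profits minimum tax:
  Base (adjusted book income): R$696,000
  Exemption: R$100,000 − 20% × (R$696,000 − R$240,000) = R$100,000 − R$91,200 = R$8,800
  Base: R$696,000 − R$8,800 = R$687,200
  R$687,200 × 12% = R$82,464

R$127,040 > R$82,464, so the general income tax governs.

R$127,040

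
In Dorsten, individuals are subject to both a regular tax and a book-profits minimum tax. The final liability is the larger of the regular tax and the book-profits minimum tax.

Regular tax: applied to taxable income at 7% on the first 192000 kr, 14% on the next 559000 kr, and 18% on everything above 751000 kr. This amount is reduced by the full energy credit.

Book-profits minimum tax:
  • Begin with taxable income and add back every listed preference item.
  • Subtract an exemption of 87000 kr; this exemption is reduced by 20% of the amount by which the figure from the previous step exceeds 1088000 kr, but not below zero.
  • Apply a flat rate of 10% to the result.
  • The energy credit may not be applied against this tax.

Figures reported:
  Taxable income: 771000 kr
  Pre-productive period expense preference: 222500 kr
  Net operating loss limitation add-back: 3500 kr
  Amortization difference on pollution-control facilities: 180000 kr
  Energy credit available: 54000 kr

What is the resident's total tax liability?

110780 kr

Regular tax:
  192000 kr × 7% = 13440 kr
  559000 kr × 14% = 78260 kr
  20000 kr × 18% = 3600 kr
  → 95300 kr
  Less energy credit 54000 kr → 41300 kr

Book-profits minimum tax:
  Adjusted income: 771000 kr + 222500 kr + 3500 kr + 180000 kr = 1177000 kr
  Exemption: 87000 kr − 20% × (1177000 kr − 1088000 kr) = 87000 kr − 17800 kr = 69200 kr
  Base: 1177000 kr − 69200 kr = 1107800 kr
  1107800 kr × 10% = 110780 kr

110780 kr > 41300 kr, so the book-profits minimum tax is the binding amount.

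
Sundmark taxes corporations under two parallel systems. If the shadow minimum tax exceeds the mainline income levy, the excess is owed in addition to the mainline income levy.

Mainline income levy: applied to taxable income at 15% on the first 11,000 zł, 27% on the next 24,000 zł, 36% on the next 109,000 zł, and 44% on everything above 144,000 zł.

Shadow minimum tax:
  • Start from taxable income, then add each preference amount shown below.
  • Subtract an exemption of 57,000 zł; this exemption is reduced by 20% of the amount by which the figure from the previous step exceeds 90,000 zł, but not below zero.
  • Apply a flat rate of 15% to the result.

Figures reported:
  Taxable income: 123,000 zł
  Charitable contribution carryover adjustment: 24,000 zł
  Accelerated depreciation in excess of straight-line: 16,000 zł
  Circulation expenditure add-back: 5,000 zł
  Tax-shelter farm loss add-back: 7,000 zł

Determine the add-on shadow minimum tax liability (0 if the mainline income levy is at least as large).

0 zł

Shadow minimum tax:
  Adjusted income: 123,000 zł + 24,000 zł + 16,000 zł + 5,000 zł + 7,000 zł = 175,000 zł
  Exemption: 57,000 zł − 20% × (175,000 zł − 90,000 zł) = 57,000 zł − 17,000 zł = 40,000 zł
  Base: 175,000 zł − 40,000 zł = 135,000 zł
  135,000 zł × 15% = 20,250 zł

Mainline income levy:
  11,000 zł × 15% = 1,650 zł
  24,000 zł × 27% = 6,480 zł
  88,000 zł × 36% = 31,680 zł
  → 39,810 zł

20,250 zł ≤ 39,810 zł, so no add-on is due.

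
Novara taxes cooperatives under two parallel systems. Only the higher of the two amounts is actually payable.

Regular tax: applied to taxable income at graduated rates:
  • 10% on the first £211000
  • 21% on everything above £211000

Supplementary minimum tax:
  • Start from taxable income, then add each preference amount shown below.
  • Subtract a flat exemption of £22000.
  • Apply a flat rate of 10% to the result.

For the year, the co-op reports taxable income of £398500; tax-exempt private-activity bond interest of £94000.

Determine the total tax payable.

£60475

Supplementary minimum tax:
  Adjusted income: £398500 + £94000 = £492500
  Less exemption £22000 → base £470500
  £470500 × 10% = £47050

Regular tax:
  £211000 × 10% = £21100
  £187500 × 21% = £39375
  → £60475

£60475 > £47050, so the regular tax governs.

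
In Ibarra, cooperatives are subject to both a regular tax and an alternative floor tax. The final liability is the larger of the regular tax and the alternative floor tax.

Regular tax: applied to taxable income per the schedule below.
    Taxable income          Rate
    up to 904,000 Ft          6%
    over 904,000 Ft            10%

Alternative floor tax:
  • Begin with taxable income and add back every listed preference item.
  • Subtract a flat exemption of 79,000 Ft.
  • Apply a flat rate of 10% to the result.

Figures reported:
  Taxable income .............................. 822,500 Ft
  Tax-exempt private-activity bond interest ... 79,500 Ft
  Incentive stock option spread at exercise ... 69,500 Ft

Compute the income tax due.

89,250 Ft

Regular tax:
  822,500 Ft × 6% = 49,350 Ft

Alternative floor tax:
  Adjusted income: 822,500 Ft + 79,500 Ft + 69,500 Ft = 971,500 Ft
  Less exemption 79,000 Ft → base 892,500 Ft
  892,500 Ft × 10% = 89,250 Ft

89,250 Ft > 49,350 Ft, so the alternative floor tax is the binding amount.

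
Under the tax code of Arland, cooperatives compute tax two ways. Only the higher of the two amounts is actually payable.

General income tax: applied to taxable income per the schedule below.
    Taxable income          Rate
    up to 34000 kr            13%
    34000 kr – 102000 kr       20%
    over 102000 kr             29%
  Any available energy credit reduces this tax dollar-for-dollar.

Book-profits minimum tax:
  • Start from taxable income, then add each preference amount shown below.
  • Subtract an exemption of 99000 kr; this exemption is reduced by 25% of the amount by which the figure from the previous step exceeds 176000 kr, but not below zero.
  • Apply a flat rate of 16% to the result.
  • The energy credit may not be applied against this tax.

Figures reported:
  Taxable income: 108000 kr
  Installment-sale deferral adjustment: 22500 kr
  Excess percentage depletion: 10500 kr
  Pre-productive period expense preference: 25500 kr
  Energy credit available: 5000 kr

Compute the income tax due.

14760 kr

Book-profits minimum tax:
  Adjusted income: 108000 kr + 22500 kr + 10500 kr + 25500 kr = 166500 kr
  Exemption: 166500 kr ≤ 176000 kr, so full 99000 kr applies
  Base: 166500 kr − 99000 kr = 67500 kr
  67500 kr × 16% = 10800 kr

General income tax:
  34000 kr × 13% = 4420 kr
  68000 kr × 20% = 13600 kr
  6000 kr × 29% = 1740 kr
  → 19760 kr
  Less energy credit 5000 kr → 14760 kr

14760 kr > 10800 kr, so the general income tax governs.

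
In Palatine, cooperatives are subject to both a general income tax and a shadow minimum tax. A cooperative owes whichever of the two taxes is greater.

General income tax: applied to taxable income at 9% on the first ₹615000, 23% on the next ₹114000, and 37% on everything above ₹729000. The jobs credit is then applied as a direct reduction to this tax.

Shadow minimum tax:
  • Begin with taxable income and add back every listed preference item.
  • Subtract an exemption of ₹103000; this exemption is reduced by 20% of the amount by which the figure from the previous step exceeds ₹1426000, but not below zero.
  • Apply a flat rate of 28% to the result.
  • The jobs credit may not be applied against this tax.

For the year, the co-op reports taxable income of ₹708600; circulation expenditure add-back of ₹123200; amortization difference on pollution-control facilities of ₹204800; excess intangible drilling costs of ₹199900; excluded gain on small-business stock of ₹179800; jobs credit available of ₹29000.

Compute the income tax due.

₹367724

Shadow minimum tax:
  Adjusted income: ₹708600 + ₹123200 + ₹204800 + ₹199900 + ₹179800 = ₹1416300
  Exemption: ₹1416300 ≤ ₹1426000, so full ₹103000 applies
  Base: ₹1416300 − ₹103000 = ₹1313300
  ₹1313300 × 28% = ₹367724

General income tax:
  ₹615000 × 9% = ₹55350
  ₹93600 × 23% = ₹21528
  → ₹76878
  Less jobs credit ₹29000 → ₹47878

₹367724 > ₹47878, so the shadow minimum tax is the binding amount.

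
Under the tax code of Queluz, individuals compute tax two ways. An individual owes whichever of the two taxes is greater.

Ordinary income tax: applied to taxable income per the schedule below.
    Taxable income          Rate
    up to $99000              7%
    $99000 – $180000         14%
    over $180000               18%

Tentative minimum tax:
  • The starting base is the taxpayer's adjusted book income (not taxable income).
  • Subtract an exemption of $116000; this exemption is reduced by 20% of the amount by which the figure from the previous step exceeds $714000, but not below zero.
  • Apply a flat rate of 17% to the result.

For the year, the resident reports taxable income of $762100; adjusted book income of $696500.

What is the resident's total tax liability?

$123048

Tentative minimum tax:
  Base (adjusted book income): $696500
  Exemption: $696500 ≤ $714000, so full $116000 applies
  Base: $696500 − $116000 = $580500
  $580500 × 17% = $98685

Ordinary income tax:
  $99000 × 7% = $6930
  $81000 × 14% = $11340
  $582100 × 18% = $104778
  → $123048

$123048 > $98685, so the ordinary income tax governs.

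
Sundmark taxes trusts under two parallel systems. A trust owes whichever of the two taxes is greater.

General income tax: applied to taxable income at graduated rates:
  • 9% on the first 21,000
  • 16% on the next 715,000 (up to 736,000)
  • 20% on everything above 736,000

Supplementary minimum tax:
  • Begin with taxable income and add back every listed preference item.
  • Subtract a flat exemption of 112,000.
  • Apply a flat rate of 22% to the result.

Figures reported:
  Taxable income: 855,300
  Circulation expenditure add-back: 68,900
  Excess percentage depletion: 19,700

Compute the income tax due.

General income tax:
  21,000 × 9% = 1,890
  715,000 × 16% = 114,400
  119,300 × 20% = 23,860
  → 140,150

Supplementary minimum tax:
  Adjusted income: 855,300 + 68,900 + 19,700 = 943,900
  Less exemption 112,000 → base 831,900
  831,900 × 22% = 183,018

183,018 > 140,150, so the supplementary minimum tax is the binding amount.

183,018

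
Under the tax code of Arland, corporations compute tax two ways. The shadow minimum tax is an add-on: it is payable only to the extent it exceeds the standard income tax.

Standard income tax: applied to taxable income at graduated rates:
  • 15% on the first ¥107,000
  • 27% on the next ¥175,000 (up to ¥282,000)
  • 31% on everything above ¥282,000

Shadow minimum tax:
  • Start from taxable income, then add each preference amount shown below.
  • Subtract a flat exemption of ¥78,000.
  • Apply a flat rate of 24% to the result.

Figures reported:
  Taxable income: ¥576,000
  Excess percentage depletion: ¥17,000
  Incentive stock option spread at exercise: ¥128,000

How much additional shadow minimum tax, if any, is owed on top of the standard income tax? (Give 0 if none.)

Shadow minimum tax:
  Adjusted income: ¥576,000 + ¥17,000 + ¥128,000 = ¥721,000
  Less exemption ¥78,000 → base ¥643,000
  ¥643,000 × 24% = ¥154,320

Standard income tax:
  ¥107,000 × 15% = ¥16,050
  ¥175,000 × 27% = ¥47,250
  ¥294,000 × 31% = ¥91,140
  → ¥154,440

¥154,320 ≤ ¥154,440, so no add-on is due.

¥0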